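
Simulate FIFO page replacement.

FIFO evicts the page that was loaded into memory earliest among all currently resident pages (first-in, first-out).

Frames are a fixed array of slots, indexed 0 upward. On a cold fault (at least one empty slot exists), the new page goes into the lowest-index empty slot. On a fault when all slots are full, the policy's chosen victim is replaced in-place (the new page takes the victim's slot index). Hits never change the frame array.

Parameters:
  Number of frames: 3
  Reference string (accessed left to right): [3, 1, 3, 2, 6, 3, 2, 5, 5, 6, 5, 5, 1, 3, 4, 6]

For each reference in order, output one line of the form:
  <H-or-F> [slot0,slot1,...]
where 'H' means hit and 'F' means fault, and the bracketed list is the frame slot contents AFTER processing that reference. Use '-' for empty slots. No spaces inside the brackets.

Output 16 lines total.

F [3,-,-]
F [3,1,-]
H [3,1,-]
F [3,1,2]
F [6,1,2]
F [6,3,2]
H [6,3,2]
F [6,3,5]
H [6,3,5]
H [6,3,5]
H [6,3,5]
H [6,3,5]
F [1,3,5]
H [1,3,5]
F [1,4,5]
F [1,4,6]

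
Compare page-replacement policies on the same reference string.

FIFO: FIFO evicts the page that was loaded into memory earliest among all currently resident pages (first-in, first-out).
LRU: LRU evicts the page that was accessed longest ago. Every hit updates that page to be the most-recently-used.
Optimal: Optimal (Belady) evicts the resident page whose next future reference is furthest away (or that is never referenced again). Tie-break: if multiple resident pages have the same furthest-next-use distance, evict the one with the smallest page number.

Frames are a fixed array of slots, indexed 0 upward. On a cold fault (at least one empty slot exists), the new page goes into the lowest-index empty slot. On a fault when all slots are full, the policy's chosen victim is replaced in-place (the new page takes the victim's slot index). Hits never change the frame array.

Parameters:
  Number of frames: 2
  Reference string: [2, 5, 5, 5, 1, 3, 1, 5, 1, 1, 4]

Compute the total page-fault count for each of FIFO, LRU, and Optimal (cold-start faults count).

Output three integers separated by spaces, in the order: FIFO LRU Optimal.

--- FIFO ---
  step 0: ref 2 -> FAULT, frames=[2,-] (faults so far: 1)
  step 1: ref 5 -> FAULT, frames=[2,5] (faults so far: 2)
  step 2: ref 5 -> HIT, frames=[2,5] (faults so far: 2)
  step 3: ref 5 -> HIT, frames=[2,5] (faults so far: 2)
  step 4: ref 1 -> FAULT, evict 2, frames=[1,5] (faults so far: 3)
  step 5: ref 3 -> FAULT, evict 5, frames=[1,3] (faults so far: 4)
  step 6: ref 1 -> HIT, frames=[1,3] (faults so far: 4)
  step 7: ref 5 -> FAULT, evict 1, frames=[5,3] (faults so far: 5)
  step 8: ref 1 -> FAULT, evict 3, frames=[5,1] (faults so far: 6)
  step 9: ref 1 -> HIT, frames=[5,1] (faults so far: 6)
  step 10: ref 4 -> FAULT, evict 5, frames=[4,1] (faults so far: 7)
  FIFO total faults: 7
--- LRU ---
  step 0: ref 2 -> FAULT, frames=[2,-] (faults so far: 1)
  step 1: ref 5 -> FAULT, frames=[2,5] (faults so far: 2)
  step 2: ref 5 -> HIT, frames=[2,5] (faults so far: 2)
  step 3: ref 5 -> HIT, frames=[2,5] (faults so far: 2)
  step 4: ref 1 -> FAULT, evict 2, frames=[1,5] (faults so far: 3)
  step 5: ref 3 -> FAULT, evict 5, frames=[1,3] (faults so far: 4)
  step 6: ref 1 -> HIT, frames=[1,3] (faults so far: 4)
  step 7: ref 5 -> FAULT, evict 3, frames=[1,5] (faults so far: 5)
  step 8: ref 1 -> HIT, frames=[1,5] (faults so far: 5)
  step 9: ref 1 -> HIT, frames=[1,5] (faults so far: 5)
  step 10: ref 4 -> FAULT, evict 5, frames=[1,4] (faults so far: 6)
  LRU total faults: 6
--- Optimal ---
  step 0: ref 2 -> FAULT, frames=[2,-] (faults so far: 1)
  step 1: ref 5 -> FAULT, frames=[2,5] (faults so far: 2)
  step 2: ref 5 -> HIT, frames=[2,5] (faults so far: 2)
  step 3: ref 5 -> HIT, frames=[2,5] (faults so far: 2)
  step 4: ref 1 -> FAULT, evict 2, frames=[1,5] (faults so far: 3)
  step 5: ref 3 -> FAULT, evict 5, frames=[1,3] (faults so far: 4)
  step 6: ref 1 -> HIT, frames=[1,3] (faults so far: 4)
  step 7: ref 5 -> FAULT, evict 3, frames=[1,5] (faults so far: 5)
  step 8: ref 1 -> HIT, frames=[1,5] (faults so far: 5)
  step 9: ref 1 -> HIT, frames=[1,5] (faults so far: 5)
  step 10: ref 4 -> FAULT, evict 1, frames=[4,5] (faults so far: 6)
  Optimal total faults: 6

Answer: 7 6 6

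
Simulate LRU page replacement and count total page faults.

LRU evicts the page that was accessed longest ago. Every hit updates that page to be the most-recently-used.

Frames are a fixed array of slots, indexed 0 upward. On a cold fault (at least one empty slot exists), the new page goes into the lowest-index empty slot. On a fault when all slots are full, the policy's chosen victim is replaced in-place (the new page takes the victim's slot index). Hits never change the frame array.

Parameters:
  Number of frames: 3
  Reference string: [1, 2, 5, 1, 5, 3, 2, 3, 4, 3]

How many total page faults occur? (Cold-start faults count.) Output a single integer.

Answer: 6

Derivation:
Step 0: ref 1 → FAULT, frames=[1,-,-]
Step 1: ref 2 → FAULT, frames=[1,2,-]
Step 2: ref 5 → FAULT, frames=[1,2,5]
Step 3: ref 1 → HIT, frames=[1,2,5]
Step 4: ref 5 → HIT, frames=[1,2,5]
Step 5: ref 3 → FAULT (evict 2), frames=[1,3,5]
Step 6: ref 2 → FAULT (evict 1), frames=[2,3,5]
Step 7: ref 3 → HIT, frames=[2,3,5]
Step 8: ref 4 → FAULT (evict 5), frames=[2,3,4]
Step 9: ref 3 → HIT, frames=[2,3,4]
Total faults: 6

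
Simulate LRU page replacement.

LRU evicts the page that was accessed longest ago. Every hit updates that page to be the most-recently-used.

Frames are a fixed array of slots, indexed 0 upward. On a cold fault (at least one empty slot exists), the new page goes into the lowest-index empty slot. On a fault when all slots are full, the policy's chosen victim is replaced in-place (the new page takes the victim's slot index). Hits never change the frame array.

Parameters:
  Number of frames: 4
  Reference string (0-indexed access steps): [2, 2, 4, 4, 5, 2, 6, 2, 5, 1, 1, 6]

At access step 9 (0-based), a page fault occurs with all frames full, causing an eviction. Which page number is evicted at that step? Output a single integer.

Answer: 4

Derivation:
Step 0: ref 2 -> FAULT, frames=[2,-,-,-]
Step 1: ref 2 -> HIT, frames=[2,-,-,-]
Step 2: ref 4 -> FAULT, frames=[2,4,-,-]
Step 3: ref 4 -> HIT, frames=[2,4,-,-]
Step 4: ref 5 -> FAULT, frames=[2,4,5,-]
Step 5: ref 2 -> HIT, frames=[2,4,5,-]
Step 6: ref 6 -> FAULT, frames=[2,4,5,6]
Step 7: ref 2 -> HIT, frames=[2,4,5,6]
Step 8: ref 5 -> HIT, frames=[2,4,5,6]
Step 9: ref 1 -> FAULT, evict 4, frames=[2,1,5,6]
At step 9: evicted page 4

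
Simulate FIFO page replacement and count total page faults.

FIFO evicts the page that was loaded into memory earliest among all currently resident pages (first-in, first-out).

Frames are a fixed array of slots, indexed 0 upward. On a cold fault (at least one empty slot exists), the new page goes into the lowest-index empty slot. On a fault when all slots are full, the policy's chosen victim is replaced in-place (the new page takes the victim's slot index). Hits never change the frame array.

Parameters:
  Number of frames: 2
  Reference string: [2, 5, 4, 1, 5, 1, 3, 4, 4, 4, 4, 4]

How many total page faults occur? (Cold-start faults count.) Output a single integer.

Step 0: ref 2 → FAULT, frames=[2,-]
Step 1: ref 5 → FAULT, frames=[2,5]
Step 2: ref 4 → FAULT (evict 2), frames=[4,5]
Step 3: ref 1 → FAULT (evict 5), frames=[4,1]
Step 4: ref 5 → FAULT (evict 4), frames=[5,1]
Step 5: ref 1 → HIT, frames=[5,1]
Step 6: ref 3 → FAULT (evict 1), frames=[5,3]
Step 7: ref 4 → FAULT (evict 5), frames=[4,3]
Step 8: ref 4 → HIT, frames=[4,3]
Step 9: ref 4 → HIT, frames=[4,3]
Step 10: ref 4 → HIT, frames=[4,3]
Step 11: ref 4 → HIT, frames=[4,3]
Total faults: 7

Answer: 7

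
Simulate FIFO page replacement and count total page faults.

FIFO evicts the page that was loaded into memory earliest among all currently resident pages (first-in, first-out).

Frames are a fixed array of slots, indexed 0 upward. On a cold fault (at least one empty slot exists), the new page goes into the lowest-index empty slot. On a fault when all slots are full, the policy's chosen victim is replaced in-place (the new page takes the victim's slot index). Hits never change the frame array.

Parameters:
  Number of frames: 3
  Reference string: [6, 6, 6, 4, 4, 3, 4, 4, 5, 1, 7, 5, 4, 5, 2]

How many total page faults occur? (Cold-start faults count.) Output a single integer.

Answer: 9

Derivation:
Step 0: ref 6 → FAULT, frames=[6,-,-]
Step 1: ref 6 → HIT, frames=[6,-,-]
Step 2: ref 6 → HIT, frames=[6,-,-]
Step 3: ref 4 → FAULT, frames=[6,4,-]
Step 4: ref 4 → HIT, frames=[6,4,-]
Step 5: ref 3 → FAULT, frames=[6,4,3]
Step 6: ref 4 → HIT, frames=[6,4,3]
Step 7: ref 4 → HIT, frames=[6,4,3]
Step 8: ref 5 → FAULT (evict 6), frames=[5,4,3]
Step 9: ref 1 → FAULT (evict 4), frames=[5,1,3]
Step 10: ref 7 → FAULT (evict 3), frames=[5,1,7]
Step 11: ref 5 → HIT, frames=[5,1,7]
Step 12: ref 4 → FAULT (evict 5), frames=[4,1,7]
Step 13: ref 5 → FAULT (evict 1), frames=[4,5,7]
Step 14: ref 2 → FAULT (evict 7), frames=[4,5,2]
Total faults: 9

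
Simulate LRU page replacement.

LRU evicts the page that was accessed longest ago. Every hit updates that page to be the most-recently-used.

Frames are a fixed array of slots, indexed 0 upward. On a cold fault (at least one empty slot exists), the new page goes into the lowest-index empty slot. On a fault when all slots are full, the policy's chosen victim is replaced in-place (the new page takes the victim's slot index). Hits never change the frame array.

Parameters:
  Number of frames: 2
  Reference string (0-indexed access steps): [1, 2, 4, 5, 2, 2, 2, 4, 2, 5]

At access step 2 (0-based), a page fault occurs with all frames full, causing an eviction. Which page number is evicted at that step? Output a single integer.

Step 0: ref 1 -> FAULT, frames=[1,-]
Step 1: ref 2 -> FAULT, frames=[1,2]
Step 2: ref 4 -> FAULT, evict 1, frames=[4,2]
At step 2: evicted page 1

Answer: 1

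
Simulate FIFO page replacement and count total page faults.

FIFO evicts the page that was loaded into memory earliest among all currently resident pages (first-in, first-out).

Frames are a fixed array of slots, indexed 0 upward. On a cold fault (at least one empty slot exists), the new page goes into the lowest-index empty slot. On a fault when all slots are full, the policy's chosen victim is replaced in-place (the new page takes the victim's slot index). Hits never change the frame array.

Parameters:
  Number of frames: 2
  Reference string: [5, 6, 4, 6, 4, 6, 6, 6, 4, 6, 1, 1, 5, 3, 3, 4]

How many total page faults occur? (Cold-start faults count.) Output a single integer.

Answer: 7

Derivation:
Step 0: ref 5 → FAULT, frames=[5,-]
Step 1: ref 6 → FAULT, frames=[5,6]
Step 2: ref 4 → FAULT (evict 5), frames=[4,6]
Step 3: ref 6 → HIT, frames=[4,6]
Step 4: ref 4 → HIT, frames=[4,6]
Step 5: ref 6 → HIT, frames=[4,6]
Step 6: ref 6 → HIT, frames=[4,6]
Step 7: ref 6 → HIT, frames=[4,6]
Step 8: ref 4 → HIT, frames=[4,6]
Step 9: ref 6 → HIT, frames=[4,6]
Step 10: ref 1 → FAULT (evict 6), frames=[4,1]
Step 11: ref 1 → HIT, frames=[4,1]
Step 12: ref 5 → FAULT (evict 4), frames=[5,1]
Step 13: ref 3 → FAULT (evict 1), frames=[5,3]
Step 14: ref 3 → HIT, frames=[5,3]
Step 15: ref 4 → FAULT (evict 5), frames=[4,3]
Total faults: 7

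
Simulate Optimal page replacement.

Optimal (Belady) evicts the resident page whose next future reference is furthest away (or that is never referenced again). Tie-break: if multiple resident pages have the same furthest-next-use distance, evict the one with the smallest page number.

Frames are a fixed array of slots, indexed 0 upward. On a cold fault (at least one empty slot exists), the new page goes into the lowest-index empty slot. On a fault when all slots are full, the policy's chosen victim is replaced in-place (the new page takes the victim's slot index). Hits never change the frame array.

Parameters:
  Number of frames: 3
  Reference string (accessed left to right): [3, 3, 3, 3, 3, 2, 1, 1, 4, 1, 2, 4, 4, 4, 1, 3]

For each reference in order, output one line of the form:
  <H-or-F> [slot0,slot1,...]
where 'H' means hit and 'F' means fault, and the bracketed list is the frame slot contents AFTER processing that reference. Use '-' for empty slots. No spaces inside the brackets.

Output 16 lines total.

F [3,-,-]
H [3,-,-]
H [3,-,-]
H [3,-,-]
H [3,-,-]
F [3,2,-]
F [3,2,1]
H [3,2,1]
F [4,2,1]
H [4,2,1]
H [4,2,1]
H [4,2,1]
H [4,2,1]
H [4,2,1]
H [4,2,1]
F [4,2,3]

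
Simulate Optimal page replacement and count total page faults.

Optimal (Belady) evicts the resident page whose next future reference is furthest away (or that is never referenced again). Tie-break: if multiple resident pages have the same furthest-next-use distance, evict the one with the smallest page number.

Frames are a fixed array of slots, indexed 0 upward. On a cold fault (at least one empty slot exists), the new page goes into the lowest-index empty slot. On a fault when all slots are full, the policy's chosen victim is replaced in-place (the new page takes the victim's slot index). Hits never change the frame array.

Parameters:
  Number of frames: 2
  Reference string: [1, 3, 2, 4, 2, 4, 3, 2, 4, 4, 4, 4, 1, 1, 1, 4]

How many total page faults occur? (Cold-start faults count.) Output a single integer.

Answer: 7

Derivation:
Step 0: ref 1 → FAULT, frames=[1,-]
Step 1: ref 3 → FAULT, frames=[1,3]
Step 2: ref 2 → FAULT (evict 1), frames=[2,3]
Step 3: ref 4 → FAULT (evict 3), frames=[2,4]
Step 4: ref 2 → HIT, frames=[2,4]
Step 5: ref 4 → HIT, frames=[2,4]
Step 6: ref 3 → FAULT (evict 4), frames=[2,3]
Step 7: ref 2 → HIT, frames=[2,3]
Step 8: ref 4 → FAULT (evict 2), frames=[4,3]
Step 9: ref 4 → HIT, frames=[4,3]
Step 10: ref 4 → HIT, frames=[4,3]
Step 11: ref 4 → HIT, frames=[4,3]
Step 12: ref 1 → FAULT (evict 3), frames=[4,1]
Step 13: ref 1 → HIT, frames=[4,1]
Step 14: ref 1 → HIT, frames=[4,1]
Step 15: ref 4 → HIT, frames=[4,1]
Total faults: 7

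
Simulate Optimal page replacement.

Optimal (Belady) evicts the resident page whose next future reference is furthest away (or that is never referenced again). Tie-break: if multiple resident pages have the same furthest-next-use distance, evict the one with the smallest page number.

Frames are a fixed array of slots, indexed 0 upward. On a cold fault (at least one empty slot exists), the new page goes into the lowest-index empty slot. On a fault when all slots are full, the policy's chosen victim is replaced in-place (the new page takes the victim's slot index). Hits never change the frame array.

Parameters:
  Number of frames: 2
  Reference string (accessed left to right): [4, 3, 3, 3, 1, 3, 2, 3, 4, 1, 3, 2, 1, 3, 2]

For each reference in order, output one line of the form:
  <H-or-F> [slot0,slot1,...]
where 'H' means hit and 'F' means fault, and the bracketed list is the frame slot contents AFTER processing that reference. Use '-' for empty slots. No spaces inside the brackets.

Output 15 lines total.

F [4,-]
F [4,3]
H [4,3]
H [4,3]
F [1,3]
H [1,3]
F [2,3]
H [2,3]
F [4,3]
F [1,3]
H [1,3]
F [1,2]
H [1,2]
F [3,2]
H [3,2]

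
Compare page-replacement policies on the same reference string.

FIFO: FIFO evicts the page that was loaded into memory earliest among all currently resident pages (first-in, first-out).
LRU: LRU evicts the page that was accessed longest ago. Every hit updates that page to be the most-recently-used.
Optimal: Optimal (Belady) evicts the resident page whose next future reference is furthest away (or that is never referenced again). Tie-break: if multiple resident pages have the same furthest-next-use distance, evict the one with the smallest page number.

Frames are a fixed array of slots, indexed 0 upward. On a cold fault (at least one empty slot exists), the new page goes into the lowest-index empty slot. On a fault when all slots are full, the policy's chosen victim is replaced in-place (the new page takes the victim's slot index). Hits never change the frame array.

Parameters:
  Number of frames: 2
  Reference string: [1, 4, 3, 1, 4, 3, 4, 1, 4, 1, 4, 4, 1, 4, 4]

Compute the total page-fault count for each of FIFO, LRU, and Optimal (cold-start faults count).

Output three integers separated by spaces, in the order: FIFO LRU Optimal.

Answer: 8 7 5

Derivation:
--- FIFO ---
  step 0: ref 1 -> FAULT, frames=[1,-] (faults so far: 1)
  step 1: ref 4 -> FAULT, frames=[1,4] (faults so far: 2)
  step 2: ref 3 -> FAULT, evict 1, frames=[3,4] (faults so far: 3)
  step 3: ref 1 -> FAULT, evict 4, frames=[3,1] (faults so far: 4)
  step 4: ref 4 -> FAULT, evict 3, frames=[4,1] (faults so far: 5)
  step 5: ref 3 -> FAULT, evict 1, frames=[4,3] (faults so far: 6)
  step 6: ref 4 -> HIT, frames=[4,3] (faults so far: 6)
  step 7: ref 1 -> FAULT, evict 4, frames=[1,3] (faults so far: 7)
  step 8: ref 4 -> FAULT, evict 3, frames=[1,4] (faults so far: 8)
  step 9: ref 1 -> HIT, frames=[1,4] (faults so far: 8)
  step 10: ref 4 -> HIT, frames=[1,4] (faults so far: 8)
  step 11: ref 4 -> HIT, frames=[1,4] (faults so far: 8)
  step 12: ref 1 -> HIT, frames=[1,4] (faults so far: 8)
  step 13: ref 4 -> HIT, frames=[1,4] (faults so far: 8)
  step 14: ref 4 -> HIT, frames=[1,4] (faults so far: 8)
  FIFO total faults: 8
--- LRU ---
  step 0: ref 1 -> FAULT, frames=[1,-] (faults so far: 1)
  step 1: ref 4 -> FAULT, frames=[1,4] (faults so far: 2)
  step 2: ref 3 -> FAULT, evict 1, frames=[3,4] (faults so far: 3)
  step 3: ref 1 -> FAULT, evict 4, frames=[3,1] (faults so far: 4)
  step 4: ref 4 -> FAULT, evict 3, frames=[4,1] (faults so far: 5)
  step 5: ref 3 -> FAULT, evict 1, frames=[4,3] (faults so far: 6)
  step 6: ref 4 -> HIT, frames=[4,3] (faults so far: 6)
  step 7: ref 1 -> FAULT, evict 3, frames=[4,1] (faults so far: 7)
  step 8: ref 4 -> HIT, frames=[4,1] (faults so far: 7)
  step 9: ref 1 -> HIT, frames=[4,1] (faults so far: 7)
  step 10: ref 4 -> HIT, frames=[4,1] (faults so far: 7)
  step 11: ref 4 -> HIT, frames=[4,1] (faults so far: 7)
  step 12: ref 1 -> HIT, frames=[4,1] (faults so far: 7)
  step 13: ref 4 -> HIT, frames=[4,1] (faults so far: 7)
  step 14: ref 4 -> HIT, frames=[4,1] (faults so far: 7)
  LRU total faults: 7
--- Optimal ---
  step 0: ref 1 -> FAULT, frames=[1,-] (faults so far: 1)
  step 1: ref 4 -> FAULT, frames=[1,4] (faults so far: 2)
  step 2: ref 3 -> FAULT, evict 4, frames=[1,3] (faults so far: 3)
  step 3: ref 1 -> HIT, frames=[1,3] (faults so far: 3)
  step 4: ref 4 -> FAULT, evict 1, frames=[4,3] (faults so far: 4)
  step 5: ref 3 -> HIT, frames=[4,3] (faults so far: 4)
  step 6: ref 4 -> HIT, frames=[4,3] (faults so far: 4)
  step 7: ref 1 -> FAULT, evict 3, frames=[4,1] (faults so far: 5)
  step 8: ref 4 -> HIT, frames=[4,1] (faults so far: 5)
  step 9: ref 1 -> HIT, frames=[4,1] (faults so far: 5)
  step 10: ref 4 -> HIT, frames=[4,1] (faults so far: 5)
  step 11: ref 4 -> HIT, frames=[4,1] (faults so far: 5)
  step 12: ref 1 -> HIT, frames=[4,1] (faults so far: 5)
  step 13: ref 4 -> HIT, frames=[4,1] (faults so far: 5)
  step 14: ref 4 -> HIT, frames=[4,1] (faults so far: 5)
  Optimal total faults: 5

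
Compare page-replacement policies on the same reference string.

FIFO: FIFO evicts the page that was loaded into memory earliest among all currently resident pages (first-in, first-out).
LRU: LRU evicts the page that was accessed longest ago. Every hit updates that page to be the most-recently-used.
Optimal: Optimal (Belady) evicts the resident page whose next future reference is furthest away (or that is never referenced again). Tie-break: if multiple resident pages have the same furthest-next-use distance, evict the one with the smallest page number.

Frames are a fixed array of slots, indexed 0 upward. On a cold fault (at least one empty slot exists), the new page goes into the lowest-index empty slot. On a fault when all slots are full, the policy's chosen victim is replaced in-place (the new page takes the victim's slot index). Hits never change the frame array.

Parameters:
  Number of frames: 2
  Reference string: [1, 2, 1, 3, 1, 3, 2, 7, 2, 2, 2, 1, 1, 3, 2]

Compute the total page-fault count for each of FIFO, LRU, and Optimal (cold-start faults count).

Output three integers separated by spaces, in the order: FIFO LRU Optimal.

--- FIFO ---
  step 0: ref 1 -> FAULT, frames=[1,-] (faults so far: 1)
  step 1: ref 2 -> FAULT, frames=[1,2] (faults so far: 2)
  step 2: ref 1 -> HIT, frames=[1,2] (faults so far: 2)
  step 3: ref 3 -> FAULT, evict 1, frames=[3,2] (faults so far: 3)
  step 4: ref 1 -> FAULT, evict 2, frames=[3,1] (faults so far: 4)
  step 5: ref 3 -> HIT, frames=[3,1] (faults so far: 4)
  step 6: ref 2 -> FAULT, evict 3, frames=[2,1] (faults so far: 5)
  step 7: ref 7 -> FAULT, evict 1, frames=[2,7] (faults so far: 6)
  step 8: ref 2 -> HIT, frames=[2,7] (faults so far: 6)
  step 9: ref 2 -> HIT, frames=[2,7] (faults so far: 6)
  step 10: ref 2 -> HIT, frames=[2,7] (faults so far: 6)
  step 11: ref 1 -> FAULT, evict 2, frames=[1,7] (faults so far: 7)
  step 12: ref 1 -> HIT, frames=[1,7] (faults so far: 7)
  step 13: ref 3 -> FAULT, evict 7, frames=[1,3] (faults so far: 8)
  step 14: ref 2 -> FAULT, evict 1, frames=[2,3] (faults so far: 9)
  FIFO total faults: 9
--- LRU ---
  step 0: ref 1 -> FAULT, frames=[1,-] (faults so far: 1)
  step 1: ref 2 -> FAULT, frames=[1,2] (faults so far: 2)
  step 2: ref 1 -> HIT, frames=[1,2] (faults so far: 2)
  step 3: ref 3 -> FAULT, evict 2, frames=[1,3] (faults so far: 3)
  step 4: ref 1 -> HIT, frames=[1,3] (faults so far: 3)
  step 5: ref 3 -> HIT, frames=[1,3] (faults so far: 3)
  step 6: ref 2 -> FAULT, evict 1, frames=[2,3] (faults so far: 4)
  step 7: ref 7 -> FAULT, evict 3, frames=[2,7] (faults so far: 5)
  step 8: ref 2 -> HIT, frames=[2,7] (faults so far: 5)
  step 9: ref 2 -> HIT, frames=[2,7] (faults so far: 5)
  step 10: ref 2 -> HIT, frames=[2,7] (faults so far: 5)
  step 11: ref 1 -> FAULT, evict 7, frames=[2,1] (faults so far: 6)
  step 12: ref 1 -> HIT, frames=[2,1] (faults so far: 6)
  step 13: ref 3 -> FAULT, evict 2, frames=[3,1] (faults so far: 7)
  step 14: ref 2 -> FAULT, evict 1, frames=[3,2] (faults so far: 8)
  LRU total faults: 8
--- Optimal ---
  step 0: ref 1 -> FAULT, frames=[1,-] (faults so far: 1)
  step 1: ref 2 -> FAULT, frames=[1,2] (faults so far: 2)
  step 2: ref 1 -> HIT, frames=[1,2] (faults so far: 2)
  step 3: ref 3 -> FAULT, evict 2, frames=[1,3] (faults so far: 3)
  step 4: ref 1 -> HIT, frames=[1,3] (faults so far: 3)
  step 5: ref 3 -> HIT, frames=[1,3] (faults so far: 3)
  step 6: ref 2 -> FAULT, evict 3, frames=[1,2] (faults so far: 4)
  step 7: ref 7 -> FAULT, evict 1, frames=[7,2] (faults so far: 5)
  step 8: ref 2 -> HIT, frames=[7,2] (faults so far: 5)
  step 9: ref 2 -> HIT, frames=[7,2] (faults so far: 5)
  step 10: ref 2 -> HIT, frames=[7,2] (faults so far: 5)
  step 11: ref 1 -> FAULT, evict 7, frames=[1,2] (faults so far: 6)
  step 12: ref 1 -> HIT, frames=[1,2] (faults so far: 6)
  step 13: ref 3 -> FAULT, evict 1, frames=[3,2] (faults so far: 7)
  step 14: ref 2 -> HIT, frames=[3,2] (faults so far: 7)
  Optimal total faults: 7

Answer: 9 8 7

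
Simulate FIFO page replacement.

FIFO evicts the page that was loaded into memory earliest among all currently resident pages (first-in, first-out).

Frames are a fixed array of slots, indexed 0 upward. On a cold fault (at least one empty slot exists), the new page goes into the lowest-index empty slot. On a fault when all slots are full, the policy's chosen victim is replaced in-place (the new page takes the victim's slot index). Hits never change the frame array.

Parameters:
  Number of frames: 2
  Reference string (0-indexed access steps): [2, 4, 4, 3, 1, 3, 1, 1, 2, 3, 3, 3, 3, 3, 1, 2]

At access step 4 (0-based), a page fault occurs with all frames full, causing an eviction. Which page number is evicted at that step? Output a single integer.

Answer: 4

Derivation:
Step 0: ref 2 -> FAULT, frames=[2,-]
Step 1: ref 4 -> FAULT, frames=[2,4]
Step 2: ref 4 -> HIT, frames=[2,4]
Step 3: ref 3 -> FAULT, evict 2, frames=[3,4]
Step 4: ref 1 -> FAULT, evict 4, frames=[3,1]
At step 4: evicted page 4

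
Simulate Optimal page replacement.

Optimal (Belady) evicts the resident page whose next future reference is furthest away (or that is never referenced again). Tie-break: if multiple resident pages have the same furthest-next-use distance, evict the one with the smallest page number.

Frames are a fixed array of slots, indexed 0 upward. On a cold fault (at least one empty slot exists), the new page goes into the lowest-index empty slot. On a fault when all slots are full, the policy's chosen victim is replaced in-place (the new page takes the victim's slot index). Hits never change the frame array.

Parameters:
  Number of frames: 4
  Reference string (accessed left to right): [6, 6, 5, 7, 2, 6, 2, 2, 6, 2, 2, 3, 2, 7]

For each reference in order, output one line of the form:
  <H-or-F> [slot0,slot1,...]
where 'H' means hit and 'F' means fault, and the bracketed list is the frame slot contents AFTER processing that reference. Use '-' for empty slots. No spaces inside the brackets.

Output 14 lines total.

F [6,-,-,-]
H [6,-,-,-]
F [6,5,-,-]
F [6,5,7,-]
F [6,5,7,2]
H [6,5,7,2]
H [6,5,7,2]
H [6,5,7,2]
H [6,5,7,2]
H [6,5,7,2]
H [6,5,7,2]
F [6,3,7,2]
H [6,3,7,2]
H [6,3,7,2]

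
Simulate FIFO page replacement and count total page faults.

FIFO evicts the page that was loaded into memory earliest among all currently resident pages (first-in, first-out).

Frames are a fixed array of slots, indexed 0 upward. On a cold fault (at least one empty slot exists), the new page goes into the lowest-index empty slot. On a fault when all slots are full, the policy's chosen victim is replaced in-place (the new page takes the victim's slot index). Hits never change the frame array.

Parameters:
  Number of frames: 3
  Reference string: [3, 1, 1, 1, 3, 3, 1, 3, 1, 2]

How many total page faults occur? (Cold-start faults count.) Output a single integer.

Step 0: ref 3 → FAULT, frames=[3,-,-]
Step 1: ref 1 → FAULT, frames=[3,1,-]
Step 2: ref 1 → HIT, frames=[3,1,-]
Step 3: ref 1 → HIT, frames=[3,1,-]
Step 4: ref 3 → HIT, frames=[3,1,-]
Step 5: ref 3 → HIT, frames=[3,1,-]
Step 6: ref 1 → HIT, frames=[3,1,-]
Step 7: ref 3 → HIT, frames=[3,1,-]
Step 8: ref 1 → HIT, frames=[3,1,-]
Step 9: ref 2 → FAULT, frames=[3,1,2]
Total faults: 3

Answer: 3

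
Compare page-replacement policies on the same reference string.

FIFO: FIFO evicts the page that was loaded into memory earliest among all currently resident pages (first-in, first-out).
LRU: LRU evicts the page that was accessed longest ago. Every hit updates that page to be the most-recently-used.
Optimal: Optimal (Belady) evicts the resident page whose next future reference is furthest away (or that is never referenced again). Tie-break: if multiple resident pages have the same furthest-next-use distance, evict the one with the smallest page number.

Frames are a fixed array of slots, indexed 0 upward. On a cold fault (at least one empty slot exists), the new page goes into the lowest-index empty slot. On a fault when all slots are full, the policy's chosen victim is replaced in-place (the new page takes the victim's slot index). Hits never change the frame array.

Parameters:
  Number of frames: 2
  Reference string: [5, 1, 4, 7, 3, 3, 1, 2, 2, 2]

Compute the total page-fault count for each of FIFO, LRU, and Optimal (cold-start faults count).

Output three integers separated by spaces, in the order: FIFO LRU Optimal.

--- FIFO ---
  step 0: ref 5 -> FAULT, frames=[5,-] (faults so far: 1)
  step 1: ref 1 -> FAULT, frames=[5,1] (faults so far: 2)
  step 2: ref 4 -> FAULT, evict 5, frames=[4,1] (faults so far: 3)
  step 3: ref 7 -> FAULT, evict 1, frames=[4,7] (faults so far: 4)
  step 4: ref 3 -> FAULT, evict 4, frames=[3,7] (faults so far: 5)
  step 5: ref 3 -> HIT, frames=[3,7] (faults so far: 5)
  step 6: ref 1 -> FAULT, evict 7, frames=[3,1] (faults so far: 6)
  step 7: ref 2 -> FAULT, evict 3, frames=[2,1] (faults so far: 7)
  step 8: ref 2 -> HIT, frames=[2,1] (faults so far: 7)
  step 9: ref 2 -> HIT, frames=[2,1] (faults so far: 7)
  FIFO total faults: 7
--- LRU ---
  step 0: ref 5 -> FAULT, frames=[5,-] (faults so far: 1)
  step 1: ref 1 -> FAULT, frames=[5,1] (faults so far: 2)
  step 2: ref 4 -> FAULT, evict 5, frames=[4,1] (faults so far: 3)
  step 3: ref 7 -> FAULT, evict 1, frames=[4,7] (faults so far: 4)
  step 4: ref 3 -> FAULT, evict 4, frames=[3,7] (faults so far: 5)
  step 5: ref 3 -> HIT, frames=[3,7] (faults so far: 5)
  step 6: ref 1 -> FAULT, evict 7, frames=[3,1] (faults so far: 6)
  step 7: ref 2 -> FAULT, evict 3, frames=[2,1] (faults so far: 7)
  step 8: ref 2 -> HIT, frames=[2,1] (faults so far: 7)
  step 9: ref 2 -> HIT, frames=[2,1] (faults so far: 7)
  LRU total faults: 7
--- Optimal ---
  step 0: ref 5 -> FAULT, frames=[5,-] (faults so far: 1)
  step 1: ref 1 -> FAULT, frames=[5,1] (faults so far: 2)
  step 2: ref 4 -> FAULT, evict 5, frames=[4,1] (faults so far: 3)
  step 3: ref 7 -> FAULT, evict 4, frames=[7,1] (faults so far: 4)
  step 4: ref 3 -> FAULT, evict 7, frames=[3,1] (faults so far: 5)
  step 5: ref 3 -> HIT, frames=[3,1] (faults so far: 5)
  step 6: ref 1 -> HIT, frames=[3,1] (faults so far: 5)
  step 7: ref 2 -> FAULT, evict 1, frames=[3,2] (faults so far: 6)
  step 8: ref 2 -> HIT, frames=[3,2] (faults so far: 6)
  step 9: ref 2 -> HIT, frames=[3,2] (faults so far: 6)
  Optimal total faults: 6

Answer: 7 7 6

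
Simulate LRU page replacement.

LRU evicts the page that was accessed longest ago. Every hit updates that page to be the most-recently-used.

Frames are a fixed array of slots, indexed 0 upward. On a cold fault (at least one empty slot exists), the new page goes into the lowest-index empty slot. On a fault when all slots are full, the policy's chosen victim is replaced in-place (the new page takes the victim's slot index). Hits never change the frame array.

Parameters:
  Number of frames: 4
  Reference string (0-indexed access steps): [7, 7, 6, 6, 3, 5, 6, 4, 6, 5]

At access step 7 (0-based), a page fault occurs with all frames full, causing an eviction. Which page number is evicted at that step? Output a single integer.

Step 0: ref 7 -> FAULT, frames=[7,-,-,-]
Step 1: ref 7 -> HIT, frames=[7,-,-,-]
Step 2: ref 6 -> FAULT, frames=[7,6,-,-]
Step 3: ref 6 -> HIT, frames=[7,6,-,-]
Step 4: ref 3 -> FAULT, frames=[7,6,3,-]
Step 5: ref 5 -> FAULT, frames=[7,6,3,5]
Step 6: ref 6 -> HIT, frames=[7,6,3,5]
Step 7: ref 4 -> FAULT, evict 7, frames=[4,6,3,5]
At step 7: evicted page 7

Answer: 7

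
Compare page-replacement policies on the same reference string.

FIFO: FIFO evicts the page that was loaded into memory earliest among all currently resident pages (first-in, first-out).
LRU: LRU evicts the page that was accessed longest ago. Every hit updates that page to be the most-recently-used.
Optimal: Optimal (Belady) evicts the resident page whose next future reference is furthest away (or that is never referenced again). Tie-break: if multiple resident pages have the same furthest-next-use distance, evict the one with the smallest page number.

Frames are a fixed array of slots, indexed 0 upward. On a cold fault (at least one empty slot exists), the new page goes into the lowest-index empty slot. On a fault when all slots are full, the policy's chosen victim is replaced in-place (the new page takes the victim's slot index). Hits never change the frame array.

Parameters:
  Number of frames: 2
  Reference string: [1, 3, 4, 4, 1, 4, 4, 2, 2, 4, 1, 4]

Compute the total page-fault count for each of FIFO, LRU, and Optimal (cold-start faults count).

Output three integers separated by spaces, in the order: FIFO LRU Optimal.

--- FIFO ---
  step 0: ref 1 -> FAULT, frames=[1,-] (faults so far: 1)
  step 1: ref 3 -> FAULT, frames=[1,3] (faults so far: 2)
  step 2: ref 4 -> FAULT, evict 1, frames=[4,3] (faults so far: 3)
  step 3: ref 4 -> HIT, frames=[4,3] (faults so far: 3)
  step 4: ref 1 -> FAULT, evict 3, frames=[4,1] (faults so far: 4)
  step 5: ref 4 -> HIT, frames=[4,1] (faults so far: 4)
  step 6: ref 4 -> HIT, frames=[4,1] (faults so far: 4)
  step 7: ref 2 -> FAULT, evict 4, frames=[2,1] (faults so far: 5)
  step 8: ref 2 -> HIT, frames=[2,1] (faults so far: 5)
  step 9: ref 4 -> FAULT, evict 1, frames=[2,4] (faults so far: 6)
  step 10: ref 1 -> FAULT, evict 2, frames=[1,4] (faults so far: 7)
  step 11: ref 4 -> HIT, frames=[1,4] (faults so far: 7)
  FIFO total faults: 7
--- LRU ---
  step 0: ref 1 -> FAULT, frames=[1,-] (faults so far: 1)
  step 1: ref 3 -> FAULT, frames=[1,3] (faults so far: 2)
  step 2: ref 4 -> FAULT, evict 1, frames=[4,3] (faults so far: 3)
  step 3: ref 4 -> HIT, frames=[4,3] (faults so far: 3)
  step 4: ref 1 -> FAULT, evict 3, frames=[4,1] (faults so far: 4)
  step 5: ref 4 -> HIT, frames=[4,1] (faults so far: 4)
  step 6: ref 4 -> HIT, frames=[4,1] (faults so far: 4)
  step 7: ref 2 -> FAULT, evict 1, frames=[4,2] (faults so far: 5)
  step 8: ref 2 -> HIT, frames=[4,2] (faults so far: 5)
  step 9: ref 4 -> HIT, frames=[4,2] (faults so far: 5)
  step 10: ref 1 -> FAULT, evict 2, frames=[4,1] (faults so far: 6)
  step 11: ref 4 -> HIT, frames=[4,1] (faults so far: 6)
  LRU total faults: 6
--- Optimal ---
  step 0: ref 1 -> FAULT, frames=[1,-] (faults so far: 1)
  step 1: ref 3 -> FAULT, frames=[1,3] (faults so far: 2)
  step 2: ref 4 -> FAULT, evict 3, frames=[1,4] (faults so far: 3)
  step 3: ref 4 -> HIT, frames=[1,4] (faults so far: 3)
  step 4: ref 1 -> HIT, frames=[1,4] (faults so far: 3)
  step 5: ref 4 -> HIT, frames=[1,4] (faults so far: 3)
  step 6: ref 4 -> HIT, frames=[1,4] (faults so far: 3)
  step 7: ref 2 -> FAULT, evict 1, frames=[2,4] (faults so far: 4)
  step 8: ref 2 -> HIT, frames=[2,4] (faults so far: 4)
  step 9: ref 4 -> HIT, frames=[2,4] (faults so far: 4)
  step 10: ref 1 -> FAULT, evict 2, frames=[1,4] (faults so far: 5)
  step 11: ref 4 -> HIT, frames=[1,4] (faults so far: 5)
  Optimal total faults: 5

Answer: 7 6 5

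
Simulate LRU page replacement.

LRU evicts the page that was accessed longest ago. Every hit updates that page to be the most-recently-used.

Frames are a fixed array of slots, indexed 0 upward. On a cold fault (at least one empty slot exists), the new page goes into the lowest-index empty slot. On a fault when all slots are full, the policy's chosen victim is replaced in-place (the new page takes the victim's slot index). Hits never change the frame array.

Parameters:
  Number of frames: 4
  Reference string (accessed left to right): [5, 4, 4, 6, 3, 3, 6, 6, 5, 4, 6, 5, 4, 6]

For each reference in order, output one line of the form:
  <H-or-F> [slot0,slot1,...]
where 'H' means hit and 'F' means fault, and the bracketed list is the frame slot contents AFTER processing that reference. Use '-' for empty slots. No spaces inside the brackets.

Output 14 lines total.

F [5,-,-,-]
F [5,4,-,-]
H [5,4,-,-]
F [5,4,6,-]
F [5,4,6,3]
H [5,4,6,3]
H [5,4,6,3]
H [5,4,6,3]
H [5,4,6,3]
H [5,4,6,3]
H [5,4,6,3]
H [5,4,6,3]
H [5,4,6,3]
H [5,4,6,3]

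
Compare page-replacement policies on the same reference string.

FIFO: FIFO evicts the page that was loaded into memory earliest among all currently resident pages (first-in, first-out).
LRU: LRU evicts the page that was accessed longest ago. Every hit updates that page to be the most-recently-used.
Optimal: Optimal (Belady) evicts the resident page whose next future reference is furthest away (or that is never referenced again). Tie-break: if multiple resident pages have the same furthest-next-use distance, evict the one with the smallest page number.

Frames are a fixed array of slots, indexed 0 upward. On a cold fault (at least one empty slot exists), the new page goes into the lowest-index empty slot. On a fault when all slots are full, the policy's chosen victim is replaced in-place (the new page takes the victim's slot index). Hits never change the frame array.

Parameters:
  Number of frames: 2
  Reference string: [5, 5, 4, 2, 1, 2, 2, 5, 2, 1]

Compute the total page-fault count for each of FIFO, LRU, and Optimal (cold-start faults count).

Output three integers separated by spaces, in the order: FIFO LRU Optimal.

Answer: 7 6 6

Derivation:
--- FIFO ---
  step 0: ref 5 -> FAULT, frames=[5,-] (faults so far: 1)
  step 1: ref 5 -> HIT, frames=[5,-] (faults so far: 1)
  step 2: ref 4 -> FAULT, frames=[5,4] (faults so far: 2)
  step 3: ref 2 -> FAULT, evict 5, frames=[2,4] (faults so far: 3)
  step 4: ref 1 -> FAULT, evict 4, frames=[2,1] (faults so far: 4)
  step 5: ref 2 -> HIT, frames=[2,1] (faults so far: 4)
  step 6: ref 2 -> HIT, frames=[2,1] (faults so far: 4)
  step 7: ref 5 -> FAULT, evict 2, frames=[5,1] (faults so far: 5)
  step 8: ref 2 -> FAULT, evict 1, frames=[5,2] (faults so far: 6)
  step 9: ref 1 -> FAULT, evict 5, frames=[1,2] (faults so far: 7)
  FIFO total faults: 7
--- LRU ---
  step 0: ref 5 -> FAULT, frames=[5,-] (faults so far: 1)
  step 1: ref 5 -> HIT, frames=[5,-] (faults so far: 1)
  step 2: ref 4 -> FAULT, frames=[5,4] (faults so far: 2)
  step 3: ref 2 -> FAULT, evict 5, frames=[2,4] (faults so far: 3)
  step 4: ref 1 -> FAULT, evict 4, frames=[2,1] (faults so far: 4)
  step 5: ref 2 -> HIT, frames=[2,1] (faults so far: 4)
  step 6: ref 2 -> HIT, frames=[2,1] (faults so far: 4)
  step 7: ref 5 -> FAULT, evict 1, frames=[2,5] (faults so far: 5)
  step 8: ref 2 -> HIT, frames=[2,5] (faults so far: 5)
  step 9: ref 1 -> FAULT, evict 5, frames=[2,1] (faults so far: 6)
  LRU total faults: 6
--- Optimal ---
  step 0: ref 5 -> FAULT, frames=[5,-] (faults so far: 1)
  step 1: ref 5 -> HIT, frames=[5,-] (faults so far: 1)
  step 2: ref 4 -> FAULT, frames=[5,4] (faults so far: 2)
  step 3: ref 2 -> FAULT, evict 4, frames=[5,2] (faults so far: 3)
  step 4: ref 1 -> FAULT, evict 5, frames=[1,2] (faults so far: 4)
  step 5: ref 2 -> HIT, frames=[1,2] (faults so far: 4)
  step 6: ref 2 -> HIT, frames=[1,2] (faults so far: 4)
  step 7: ref 5 -> FAULT, evict 1, frames=[5,2] (faults so far: 5)
  step 8: ref 2 -> HIT, frames=[5,2] (faults so far: 5)
  step 9: ref 1 -> FAULT, evict 2, frames=[5,1] (faults so far: 6)
  Optimal total faults: 6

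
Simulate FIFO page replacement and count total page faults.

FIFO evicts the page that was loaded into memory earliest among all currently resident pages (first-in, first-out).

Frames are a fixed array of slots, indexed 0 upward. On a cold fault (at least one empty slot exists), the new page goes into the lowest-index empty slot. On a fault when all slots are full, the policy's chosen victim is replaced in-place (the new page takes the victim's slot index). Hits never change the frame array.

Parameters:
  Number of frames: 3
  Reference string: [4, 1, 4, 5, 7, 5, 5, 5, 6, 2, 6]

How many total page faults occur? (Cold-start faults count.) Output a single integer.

Step 0: ref 4 → FAULT, frames=[4,-,-]
Step 1: ref 1 → FAULT, frames=[4,1,-]
Step 2: ref 4 → HIT, frames=[4,1,-]
Step 3: ref 5 → FAULT, frames=[4,1,5]
Step 4: ref 7 → FAULT (evict 4), frames=[7,1,5]
Step 5: ref 5 → HIT, frames=[7,1,5]
Step 6: ref 5 → HIT, frames=[7,1,5]
Step 7: ref 5 → HIT, frames=[7,1,5]
Step 8: ref 6 → FAULT (evict 1), frames=[7,6,5]
Step 9: ref 2 → FAULT (evict 5), frames=[7,6,2]
Step 10: ref 6 → HIT, frames=[7,6,2]
Total faults: 6

Answer: 6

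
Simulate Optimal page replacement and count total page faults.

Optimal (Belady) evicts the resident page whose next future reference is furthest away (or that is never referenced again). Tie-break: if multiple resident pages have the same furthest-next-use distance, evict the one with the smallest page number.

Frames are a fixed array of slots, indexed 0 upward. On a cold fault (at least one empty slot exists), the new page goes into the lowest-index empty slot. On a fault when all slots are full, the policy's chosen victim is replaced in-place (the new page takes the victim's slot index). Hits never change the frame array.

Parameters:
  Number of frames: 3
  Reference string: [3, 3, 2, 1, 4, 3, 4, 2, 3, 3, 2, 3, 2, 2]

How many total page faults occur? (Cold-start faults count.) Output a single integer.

Step 0: ref 3 → FAULT, frames=[3,-,-]
Step 1: ref 3 → HIT, frames=[3,-,-]
Step 2: ref 2 → FAULT, frames=[3,2,-]
Step 3: ref 1 → FAULT, frames=[3,2,1]
Step 4: ref 4 → FAULT (evict 1), frames=[3,2,4]
Step 5: ref 3 → HIT, frames=[3,2,4]
Step 6: ref 4 → HIT, frames=[3,2,4]
Step 7: ref 2 → HIT, frames=[3,2,4]
Step 8: ref 3 → HIT, frames=[3,2,4]
Step 9: ref 3 → HIT, frames=[3,2,4]
Step 10: ref 2 → HIT, frames=[3,2,4]
Step 11: ref 3 → HIT, frames=[3,2,4]
Step 12: ref 2 → HIT, frames=[3,2,4]
Step 13: ref 2 → HIT, frames=[3,2,4]
Total faults: 4

Answer: 4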